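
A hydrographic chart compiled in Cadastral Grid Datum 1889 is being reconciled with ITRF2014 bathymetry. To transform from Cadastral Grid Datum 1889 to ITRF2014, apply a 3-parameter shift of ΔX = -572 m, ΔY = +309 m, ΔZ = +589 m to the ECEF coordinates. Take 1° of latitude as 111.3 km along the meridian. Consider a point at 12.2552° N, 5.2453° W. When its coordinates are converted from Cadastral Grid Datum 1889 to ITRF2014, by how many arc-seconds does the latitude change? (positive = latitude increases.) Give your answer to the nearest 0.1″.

sin φ = 0.212266, cos φ = 0.977212, sin λ = -0.091420, cos λ = 0.995812.
North component: ΔN = −sin φ cos λ·ΔX − sin φ sin λ·ΔY + cos φ·ΔZ = −(0.212266)(0.995812)(-572) − (0.212266)(-0.091420)(309) + (0.977212)(589) = 702.48 m.
1° of latitude spans 111300 m, so Δφ = 702.48 / 111300 × 3600 = 22.722″.

Δφ = 22.7″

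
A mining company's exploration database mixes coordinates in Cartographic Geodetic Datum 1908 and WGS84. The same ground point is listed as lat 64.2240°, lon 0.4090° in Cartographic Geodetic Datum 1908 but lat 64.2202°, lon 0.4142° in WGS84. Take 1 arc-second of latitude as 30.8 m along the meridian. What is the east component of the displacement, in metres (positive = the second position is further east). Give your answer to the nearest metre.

Δφ = 64.2202° − 64.2240° = -0.0038°; Δλ = 0.4142° − 0.4090° = +0.0052°.
1° of latitude = 3600 × 30.80 = 110880 m.
ΔN = Δφ × 110880 = -421.3 m; ΔE = Δλ × 110880 × cos(64.2240°) = +0.0052 × 110880 × 0.434854 = 250.7 m.

ΔE = 251 m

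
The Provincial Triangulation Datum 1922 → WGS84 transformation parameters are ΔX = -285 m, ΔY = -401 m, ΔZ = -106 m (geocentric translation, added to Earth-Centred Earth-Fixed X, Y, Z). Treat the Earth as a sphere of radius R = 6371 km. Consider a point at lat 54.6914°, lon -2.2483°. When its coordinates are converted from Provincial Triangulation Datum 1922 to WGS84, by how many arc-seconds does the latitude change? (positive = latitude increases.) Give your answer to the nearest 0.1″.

Δφ = 5.1″

sin φ = 0.816051, cos φ = 0.577980, sin λ = -0.039230, cos λ = 0.999230.
North component: ΔN = −sin φ cos λ·ΔX − sin φ sin λ·ΔY + cos φ·ΔZ = −(0.816051)(0.999230)(-285) − (0.816051)(-0.039230)(-401) + (0.577980)(-106) = 158.29 m.
1° of latitude spans πR/180 = 111195 m, so Δφ = 158.29 / 111195 × 3600 = 5.125″.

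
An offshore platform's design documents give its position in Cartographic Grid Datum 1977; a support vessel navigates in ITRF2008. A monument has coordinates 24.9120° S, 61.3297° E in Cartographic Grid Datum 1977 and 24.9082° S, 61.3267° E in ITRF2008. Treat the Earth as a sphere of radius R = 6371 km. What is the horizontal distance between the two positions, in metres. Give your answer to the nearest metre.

520 m

Δφ = -24.9082° − -24.9120° = +0.0038°; Δλ = 61.3267° − 61.3297° = -0.0030°.
1° along a meridian = πR/180 = 111195 m.
ΔN = Δφ × 111195 = 422.5 m; ΔE = Δλ × 111195 × cos(-24.9120°) = -0.0030 × 111195 × 0.906956 = -302.5 m.
Distance = √(ΔE² + ΔN²) = √((-302.5)² + 422.5²) = 519.7 m.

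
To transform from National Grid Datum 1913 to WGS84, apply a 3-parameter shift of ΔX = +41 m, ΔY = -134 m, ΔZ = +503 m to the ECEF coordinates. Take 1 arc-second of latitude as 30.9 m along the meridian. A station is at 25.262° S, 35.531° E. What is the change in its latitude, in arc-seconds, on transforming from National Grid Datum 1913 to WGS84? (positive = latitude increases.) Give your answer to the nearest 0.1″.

sin φ = -0.426758, cos φ = 0.904366, sin λ = 0.581143, cos λ = 0.813801.
North component: ΔN = −sin φ cos λ·ΔX − sin φ sin λ·ΔY + cos φ·ΔZ = −(-0.426758)(0.813801)(41) − (-0.426758)(0.581143)(-134) + (0.904366)(503) = 435.90 m.
1° of latitude spans 3600 × 30.90 = 111240 m, so Δφ = 435.90 / 111240 × 3600 = 14.107″.

Δφ = 14.1″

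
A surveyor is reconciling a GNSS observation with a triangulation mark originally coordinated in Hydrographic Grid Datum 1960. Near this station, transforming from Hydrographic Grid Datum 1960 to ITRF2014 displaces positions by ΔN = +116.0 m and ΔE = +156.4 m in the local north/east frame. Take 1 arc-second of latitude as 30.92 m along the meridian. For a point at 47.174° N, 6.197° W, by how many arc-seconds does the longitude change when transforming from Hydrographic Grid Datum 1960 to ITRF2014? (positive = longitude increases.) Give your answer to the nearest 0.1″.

Δλ = 7.4″

At latitude 47.174°, cos φ = 0.679774.
1″ of longitude at this latitude = 30.92 × cos φ = 21.0186 m, so Δλ = 156.4 / 21.0186 = 7.441″.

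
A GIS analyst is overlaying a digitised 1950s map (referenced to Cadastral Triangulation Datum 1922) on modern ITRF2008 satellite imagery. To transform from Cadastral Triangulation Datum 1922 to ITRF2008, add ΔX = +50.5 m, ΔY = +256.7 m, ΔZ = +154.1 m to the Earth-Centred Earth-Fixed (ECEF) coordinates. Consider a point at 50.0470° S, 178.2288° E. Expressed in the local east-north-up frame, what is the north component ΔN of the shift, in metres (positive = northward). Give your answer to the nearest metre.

ΔN = 66 m

The local north axis is (−sin φ cos λ, −sin φ sin λ, cos φ), giving ΔN = -38.693 + 6.082 + 98.957 = 66.35 m.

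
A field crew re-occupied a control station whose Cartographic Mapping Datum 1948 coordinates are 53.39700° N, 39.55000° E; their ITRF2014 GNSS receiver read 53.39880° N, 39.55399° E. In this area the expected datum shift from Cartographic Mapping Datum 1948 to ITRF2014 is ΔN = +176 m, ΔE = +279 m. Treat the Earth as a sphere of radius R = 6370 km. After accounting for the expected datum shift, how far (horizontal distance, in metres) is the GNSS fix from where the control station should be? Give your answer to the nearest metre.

28 m

Observed coordinate differences: Δφ = +0.00180°, Δλ = +0.00399°.
Converting to metres (1° lat = 111177 m, cos φ = 0.596267): observed ΔN = 200.1 m, observed ΔE = 264.5 m.
Subtracting the expected shift leaves a residual of 200.1 − (176) = 24.1 m north and 264.5 − (279) = -14.5 m east.
Residual distance = √(24.1² + (-14.5)²) = 28.1 m.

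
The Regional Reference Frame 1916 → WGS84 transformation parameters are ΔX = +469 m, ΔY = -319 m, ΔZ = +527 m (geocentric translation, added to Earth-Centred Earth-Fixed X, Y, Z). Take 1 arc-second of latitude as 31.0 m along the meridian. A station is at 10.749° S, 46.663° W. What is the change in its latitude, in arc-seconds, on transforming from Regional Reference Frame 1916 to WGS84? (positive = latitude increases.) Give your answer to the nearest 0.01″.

Δφ = 20.03″

sin φ = -0.186507, cos φ = 0.982454, sin λ = -0.727330, cos λ = 0.686288.
North component: ΔN = −sin φ cos λ·ΔX − sin φ sin λ·ΔY + cos φ·ΔZ = −(-0.186507)(0.686288)(469) − (-0.186507)(-0.727330)(-319) + (0.982454)(527) = 621.06 m.
1° of latitude spans 3600 × 31.00 = 111600 m, so Δφ = 621.06 / 111600 × 3600 = 20.034″.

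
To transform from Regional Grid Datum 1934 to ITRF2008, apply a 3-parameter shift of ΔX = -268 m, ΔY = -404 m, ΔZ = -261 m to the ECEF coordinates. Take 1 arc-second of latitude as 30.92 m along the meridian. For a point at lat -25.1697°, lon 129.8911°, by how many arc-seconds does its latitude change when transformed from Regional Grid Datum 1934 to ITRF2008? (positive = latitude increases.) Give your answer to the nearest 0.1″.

sin φ = -0.425301, cos φ = 0.905052, sin λ = 0.767265, cos λ = -0.641330.
North component: ΔN = −sin φ cos λ·ΔX − sin φ sin λ·ΔY + cos φ·ΔZ = −(-0.425301)(-0.641330)(-268) − (-0.425301)(0.767265)(-404) + (0.905052)(-261) = -294.95 m.
1° of latitude spans 3600 × 30.92 = 111312 m, so Δφ = -294.95 / 111312 × 3600 = -9.539″.

Δφ = -9.5″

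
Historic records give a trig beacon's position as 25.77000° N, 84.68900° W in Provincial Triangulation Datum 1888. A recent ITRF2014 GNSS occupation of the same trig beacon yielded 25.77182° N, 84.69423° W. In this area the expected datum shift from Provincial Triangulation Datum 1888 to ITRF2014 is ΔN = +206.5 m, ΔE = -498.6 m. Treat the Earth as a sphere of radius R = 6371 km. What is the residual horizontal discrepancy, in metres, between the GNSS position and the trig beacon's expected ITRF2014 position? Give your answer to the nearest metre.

Observed coordinate differences: Δφ = +0.00182°, Δλ = -0.00523°.
Converting to metres (1° lat = 111195 m, cos φ = 0.900547): observed ΔN = 202.4 m, observed ΔE = -523.7 m.
Subtracting the expected shift leaves a residual of 202.4 − (206.5) = -4.1 m north and -523.7 − (-498.6) = -25.1 m east.
Residual distance = √((-4.1)² + (-25.1)²) = 25.4 m.

25 m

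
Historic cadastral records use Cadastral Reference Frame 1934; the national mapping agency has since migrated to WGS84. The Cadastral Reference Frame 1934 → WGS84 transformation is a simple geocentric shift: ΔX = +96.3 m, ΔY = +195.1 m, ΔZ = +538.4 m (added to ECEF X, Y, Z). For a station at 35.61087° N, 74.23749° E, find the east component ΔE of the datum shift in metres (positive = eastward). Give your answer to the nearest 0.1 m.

At φ = 35.61087°, λ = 74.23749°: sin φ = 0.582277, cos φ = 0.812990, sin λ = 0.962396, cos λ = 0.271651.
ΔE = −sin λ·ΔX + cos λ·ΔY = −(0.962396)·(96.3) + (0.271651)·(195.1) = -39.68 m.

ΔE = -39.7 m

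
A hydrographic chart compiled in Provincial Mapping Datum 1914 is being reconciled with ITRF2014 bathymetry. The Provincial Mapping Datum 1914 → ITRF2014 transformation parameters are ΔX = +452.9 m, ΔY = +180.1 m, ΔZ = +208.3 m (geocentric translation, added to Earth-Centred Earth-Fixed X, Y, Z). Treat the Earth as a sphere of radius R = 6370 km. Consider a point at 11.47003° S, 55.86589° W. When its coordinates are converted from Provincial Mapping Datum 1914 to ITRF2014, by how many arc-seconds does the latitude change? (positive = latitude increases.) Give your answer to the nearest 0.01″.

sin φ = -0.198855, cos φ = 0.980029, sin λ = -0.827726, cos λ = 0.561132.
North component: ΔN = −sin φ cos λ·ΔX − sin φ sin λ·ΔY + cos φ·ΔZ = −(-0.198855)(0.561132)(452.9) − (-0.198855)(-0.827726)(180.1) + (0.980029)(208.3) = 225.03 m.
1° of latitude spans πR/180 = 111177 m, so Δφ = 225.03 / 111177 × 3600 = 7.287″.

Δφ = 7.29″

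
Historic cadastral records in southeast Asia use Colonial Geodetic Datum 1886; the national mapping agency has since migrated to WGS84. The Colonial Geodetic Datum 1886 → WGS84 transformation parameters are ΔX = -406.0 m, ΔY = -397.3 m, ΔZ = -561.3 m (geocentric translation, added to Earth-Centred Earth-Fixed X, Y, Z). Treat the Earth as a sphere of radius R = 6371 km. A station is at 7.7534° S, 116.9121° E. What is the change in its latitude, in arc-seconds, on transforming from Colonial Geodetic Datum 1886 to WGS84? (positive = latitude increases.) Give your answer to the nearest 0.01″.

sin φ = -0.134910, cos φ = 0.990858, sin λ = 0.891702, cos λ = -0.452623.
North component: ΔN = −sin φ cos λ·ΔX − sin φ sin λ·ΔY + cos φ·ΔZ = −(-0.134910)(-0.452623)(-406.0) − (-0.134910)(0.891702)(-397.3) + (0.990858)(-561.3) = -579.17 m.
1° of latitude spans πR/180 = 111195 m, so Δφ = -579.17 / 111195 × 3600 = -18.751″.

Δφ = -18.75″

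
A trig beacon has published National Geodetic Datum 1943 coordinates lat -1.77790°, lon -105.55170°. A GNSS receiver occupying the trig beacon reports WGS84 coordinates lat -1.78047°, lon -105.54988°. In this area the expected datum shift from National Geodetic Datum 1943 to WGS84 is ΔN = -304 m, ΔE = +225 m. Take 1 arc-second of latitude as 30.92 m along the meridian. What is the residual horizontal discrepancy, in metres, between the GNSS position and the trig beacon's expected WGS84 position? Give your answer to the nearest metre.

29 m

Observed coordinate differences: Δφ = -0.00257°, Δλ = +0.00182°.
Converting to metres (1° lat = 111312 m, cos φ = 0.999519): observed ΔN = -286.1 m, observed ΔE = 202.5 m.
Subtracting the expected shift leaves a residual of -286.1 − (-304) = 17.9 m north and 202.5 − (225) = -22.5 m east.
Residual distance = √(17.9² + (-22.5)²) = 28.8 m.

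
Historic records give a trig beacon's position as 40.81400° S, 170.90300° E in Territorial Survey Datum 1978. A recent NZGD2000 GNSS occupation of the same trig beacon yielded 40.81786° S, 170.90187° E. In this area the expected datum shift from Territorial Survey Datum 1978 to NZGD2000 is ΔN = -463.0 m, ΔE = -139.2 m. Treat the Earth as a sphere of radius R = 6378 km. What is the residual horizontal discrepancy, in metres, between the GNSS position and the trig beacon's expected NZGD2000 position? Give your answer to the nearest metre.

55 m

Observed coordinate differences: Δφ = -0.00386°, Δλ = -0.00113°.
Converting to metres (1° lat = 111317 m, cos φ = 0.756835): observed ΔN = -429.7 m, observed ΔE = -95.2 m.
Subtracting the expected shift leaves a residual of -429.7 − (-463.0) = 33.3 m north and -95.2 − (-139.2) = 44.0 m east.
Residual distance = √(33.3² + 44.0²) = 55.2 m.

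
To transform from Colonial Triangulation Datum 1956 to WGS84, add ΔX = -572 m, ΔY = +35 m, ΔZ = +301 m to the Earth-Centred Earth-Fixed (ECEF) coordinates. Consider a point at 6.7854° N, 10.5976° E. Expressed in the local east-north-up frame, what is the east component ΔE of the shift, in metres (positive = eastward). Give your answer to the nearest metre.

ΔE = 140 m

The local east axis at (φ, λ) is (−sin λ, cos λ, 0), so ΔE = −sin(10.5976°)·(-572) + cos(10.5976°)·35 = 139.60 m.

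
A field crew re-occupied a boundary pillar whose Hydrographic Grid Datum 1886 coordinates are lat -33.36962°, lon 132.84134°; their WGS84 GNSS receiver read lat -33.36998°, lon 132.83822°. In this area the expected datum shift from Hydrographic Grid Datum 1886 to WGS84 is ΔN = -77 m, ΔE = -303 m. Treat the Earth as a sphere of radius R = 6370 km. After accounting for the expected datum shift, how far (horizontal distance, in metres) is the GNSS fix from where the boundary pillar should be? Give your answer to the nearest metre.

Observed coordinate differences: Δφ = -0.00036°, Δλ = -0.00312°.
Converting to metres (1° lat = 111177 m, cos φ = 0.835140): observed ΔN = -40.0 m, observed ΔE = -289.7 m.
Subtracting the expected shift leaves a residual of -40.0 − (-77) = 37.0 m north and -289.7 − (-303) = 13.3 m east.
Residual distance = √(37.0² + 13.3²) = 39.3 m.

39 m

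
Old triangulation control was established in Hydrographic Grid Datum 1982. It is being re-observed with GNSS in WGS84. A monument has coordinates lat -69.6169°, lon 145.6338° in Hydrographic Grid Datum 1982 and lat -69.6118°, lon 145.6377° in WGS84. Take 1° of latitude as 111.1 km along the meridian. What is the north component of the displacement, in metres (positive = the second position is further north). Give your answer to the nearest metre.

Δφ = -69.6118° − -69.6169° = +0.0051°; Δλ = 145.6377° − 145.6338° = +0.0039°.
ΔN = Δφ × 111100 = 566.6 m; ΔE = Δλ × 111100 × cos(-69.6169°) = +0.0039 × 111100 × 0.348296 = 150.9 m.

ΔN = 567 m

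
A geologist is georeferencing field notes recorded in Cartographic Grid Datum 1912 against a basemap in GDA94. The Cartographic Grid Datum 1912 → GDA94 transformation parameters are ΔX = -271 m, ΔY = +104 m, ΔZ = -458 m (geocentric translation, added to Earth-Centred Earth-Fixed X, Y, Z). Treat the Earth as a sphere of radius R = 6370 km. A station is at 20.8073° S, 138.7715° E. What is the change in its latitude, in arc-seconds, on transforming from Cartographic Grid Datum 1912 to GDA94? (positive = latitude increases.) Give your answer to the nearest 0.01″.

Δφ = -10.73″

sin φ = -0.355226, cos φ = 0.934780, sin λ = 0.659064, cos λ = -0.752087.
North component: ΔN = −sin φ cos λ·ΔX − sin φ sin λ·ΔY + cos φ·ΔZ = −(-0.355226)(-0.752087)(-271) − (-0.355226)(0.659064)(104) + (0.934780)(-458) = -331.38 m.
1° of latitude spans πR/180 = 111177 m, so Δφ = -331.38 / 111177 × 3600 = -10.730″.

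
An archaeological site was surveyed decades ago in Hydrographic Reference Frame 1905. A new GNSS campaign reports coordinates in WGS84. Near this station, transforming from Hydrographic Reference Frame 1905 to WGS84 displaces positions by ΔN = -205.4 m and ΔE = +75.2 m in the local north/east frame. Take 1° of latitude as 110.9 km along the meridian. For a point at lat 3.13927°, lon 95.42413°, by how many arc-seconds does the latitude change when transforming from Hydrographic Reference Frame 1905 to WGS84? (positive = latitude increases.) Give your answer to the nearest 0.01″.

1° of latitude = 110.9 km, so Δφ = -205.4 / 110900 = -0.0018521° = -6.668″.

Δφ = -6.67″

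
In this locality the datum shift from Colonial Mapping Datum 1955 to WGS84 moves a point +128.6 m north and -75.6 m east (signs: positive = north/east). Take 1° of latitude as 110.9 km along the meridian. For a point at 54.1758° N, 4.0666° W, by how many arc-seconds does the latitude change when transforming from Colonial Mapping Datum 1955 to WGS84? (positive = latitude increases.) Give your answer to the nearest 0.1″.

Δφ = 4.2″

1° of latitude = 110.9 km, so Δφ = 128.6 / 110900 = 0.0011596° = 4.175″.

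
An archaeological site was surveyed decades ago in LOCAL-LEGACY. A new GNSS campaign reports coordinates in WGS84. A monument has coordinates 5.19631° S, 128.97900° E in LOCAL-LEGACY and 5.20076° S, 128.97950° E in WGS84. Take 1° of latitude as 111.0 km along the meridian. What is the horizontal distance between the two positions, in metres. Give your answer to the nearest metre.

Δφ = -5.20076° − -5.19631° = -0.00445°; Δλ = 128.97950° − 128.97900° = +0.00050°.
ΔN = Δφ × 111000 = -493.9 m; ΔE = Δλ × 111000 × cos(-5.19631°) = +0.00050 × 111000 × 0.995890 = 55.3 m.
Distance = √(ΔE² + ΔN²) = √(55.3² + (-493.9)²) = 497.0 m.

497 m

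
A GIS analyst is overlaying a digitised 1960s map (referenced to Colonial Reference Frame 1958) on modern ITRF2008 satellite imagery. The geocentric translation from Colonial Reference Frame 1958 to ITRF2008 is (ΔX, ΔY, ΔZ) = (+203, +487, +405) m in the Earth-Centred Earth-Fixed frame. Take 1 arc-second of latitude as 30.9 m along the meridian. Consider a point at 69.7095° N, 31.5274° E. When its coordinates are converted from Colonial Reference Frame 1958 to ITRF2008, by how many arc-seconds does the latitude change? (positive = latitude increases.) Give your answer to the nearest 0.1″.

sin φ = 0.937946, cos φ = 0.346780, sin λ = 0.522906, cos λ = 0.852390.
North component: ΔN = −sin φ cos λ·ΔX − sin φ sin λ·ΔY + cos φ·ΔZ = −(0.937946)(0.852390)(203) − (0.937946)(0.522906)(487) + (0.346780)(405) = -260.70 m.
1° of latitude spans 3600 × 30.90 = 111240 m, so Δφ = -260.70 / 111240 × 3600 = -8.437″.

Δφ = -8.4″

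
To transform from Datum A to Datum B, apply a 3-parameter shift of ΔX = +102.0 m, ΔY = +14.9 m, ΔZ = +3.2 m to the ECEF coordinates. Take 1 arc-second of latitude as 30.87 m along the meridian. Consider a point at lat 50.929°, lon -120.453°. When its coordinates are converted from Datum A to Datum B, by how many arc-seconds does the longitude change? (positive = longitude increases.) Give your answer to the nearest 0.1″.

sin φ = 0.776366, cos φ = 0.630283, sin λ = -0.862045, cos λ = -0.506831.
East component: ΔE = −sin λ·ΔX + cos λ·ΔY = −(-0.862045)(102.0) + (-0.506831)(14.9) = 80.38 m.
1° of latitude spans 3600 × 30.87 = 111132 m; at latitude φ, 1° of longitude spans that × cos φ = 70044.6 m, so Δλ = 80.38 / 70044.6 × 3600 = 4.131″.

Δλ = 4.1″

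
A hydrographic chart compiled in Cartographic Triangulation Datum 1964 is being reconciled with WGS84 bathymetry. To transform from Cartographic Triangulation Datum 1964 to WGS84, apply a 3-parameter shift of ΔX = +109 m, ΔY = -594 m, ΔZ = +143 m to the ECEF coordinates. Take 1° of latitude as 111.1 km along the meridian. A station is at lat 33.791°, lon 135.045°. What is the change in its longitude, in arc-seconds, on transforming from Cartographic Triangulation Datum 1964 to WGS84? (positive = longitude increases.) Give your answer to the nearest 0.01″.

Δλ = 13.39″

sin φ = 0.556165, cos φ = 0.831072, sin λ = 0.706551, cos λ = -0.707662.
East component: ΔE = −sin λ·ΔX + cos λ·ΔY = −(0.706551)(109) + (-0.707662)(-594) = 343.34 m.
1° of latitude spans 111100 m; at latitude φ, 1° of longitude spans that × cos φ = 92332.1 m, so Δλ = 343.34 / 92332.1 × 3600 = 13.387″.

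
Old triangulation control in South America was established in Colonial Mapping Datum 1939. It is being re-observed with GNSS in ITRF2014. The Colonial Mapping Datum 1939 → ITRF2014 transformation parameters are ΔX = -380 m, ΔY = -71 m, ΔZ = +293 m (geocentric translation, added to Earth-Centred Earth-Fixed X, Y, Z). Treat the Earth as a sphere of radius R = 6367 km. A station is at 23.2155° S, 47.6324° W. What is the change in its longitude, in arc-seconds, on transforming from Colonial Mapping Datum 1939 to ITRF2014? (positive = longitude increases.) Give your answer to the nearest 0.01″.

Δλ = -11.58″

sin φ = -0.394191, cos φ = 0.919029, sin λ = -0.738837, cos λ = 0.673885.
East component: ΔE = −sin λ·ΔX + cos λ·ΔY = −(-0.738837)(-380) + (0.673885)(-71) = -328.60 m.
1° of latitude spans πR/180 = 111125 m; at latitude φ, 1° of longitude spans that × cos φ = 102127.2 m, so Δλ = -328.60 / 102127.2 × 3600 = -11.583″.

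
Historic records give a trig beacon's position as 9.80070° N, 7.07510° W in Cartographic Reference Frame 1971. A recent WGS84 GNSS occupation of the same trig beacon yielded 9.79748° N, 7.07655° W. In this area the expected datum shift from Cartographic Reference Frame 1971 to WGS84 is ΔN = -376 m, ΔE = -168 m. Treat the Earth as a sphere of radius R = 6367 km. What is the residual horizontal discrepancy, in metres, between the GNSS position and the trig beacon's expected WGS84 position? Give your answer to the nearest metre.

Observed coordinate differences: Δφ = -0.00322°, Δλ = -0.00145°.
Converting to metres (1° lat = 111125 m, cos φ = 0.985406): observed ΔN = -357.8 m, observed ΔE = -158.8 m.
Subtracting the expected shift leaves a residual of -357.8 − (-376) = 18.2 m north and -158.8 − (-168) = 9.2 m east.
Residual distance = √(18.2² + 9.2²) = 20.4 m.

20 m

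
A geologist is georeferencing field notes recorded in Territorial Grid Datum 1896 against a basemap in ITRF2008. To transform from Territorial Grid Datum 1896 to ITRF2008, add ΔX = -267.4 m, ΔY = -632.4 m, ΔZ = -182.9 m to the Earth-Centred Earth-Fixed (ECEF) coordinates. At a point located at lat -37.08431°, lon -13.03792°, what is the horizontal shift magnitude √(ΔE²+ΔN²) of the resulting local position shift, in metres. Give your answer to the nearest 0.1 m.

710.4 m

At φ = -37.08431°, λ = -13.03792°: sin φ = -0.602990, cos φ = 0.797749, sin λ = -0.225596, cos λ = 0.974221.
ΔE = −sin λ·ΔX + cos λ·ΔY = −(-0.225596)·(-267.4) + (0.974221)·(-632.4) = -676.42 m.
ΔN = −sin φ cos λ·ΔX − sin φ sin λ·ΔY + cos φ·ΔZ = −(-0.602990)(0.974221)(-267.4) − (-0.602990)(-0.225596)(-632.4) + (0.797749)(-182.9) = -216.96 m.
Horizontal magnitude = √(ΔE² + ΔN²) = √((-676.42)² + (-216.96)²) = 710.37 m.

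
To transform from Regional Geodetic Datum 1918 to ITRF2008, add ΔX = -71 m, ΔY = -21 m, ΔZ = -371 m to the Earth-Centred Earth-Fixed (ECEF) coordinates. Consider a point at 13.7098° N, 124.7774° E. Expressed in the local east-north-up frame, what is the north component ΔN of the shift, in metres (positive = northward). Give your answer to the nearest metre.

ΔN = -366 m

At φ = 13.7098°, λ = 124.7774°: sin φ = 0.237004, cos φ = 0.971509, sin λ = 0.821374, cos λ = -0.570390.
ΔN = −sin φ cos λ·ΔX − sin φ sin λ·ΔY + cos φ·ΔZ = −(0.237004)(-0.570390)(-71) − (0.237004)(0.821374)(-21) + (0.971509)(-371) = -365.94 m.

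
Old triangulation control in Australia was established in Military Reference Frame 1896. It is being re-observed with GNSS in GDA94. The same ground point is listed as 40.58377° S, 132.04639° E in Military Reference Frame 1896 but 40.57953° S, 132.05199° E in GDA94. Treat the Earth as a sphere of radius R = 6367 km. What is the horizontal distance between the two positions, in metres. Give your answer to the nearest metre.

667 m

Δφ = -40.57953° − -40.58377° = +0.00424°; Δλ = 132.05199° − 132.04639° = +0.00560°.
1° along a meridian = πR/180 = 111125 m.
ΔN = Δφ × 111125 = 471.2 m; ΔE = Δλ × 111125 × cos(-40.58377°) = +0.00560 × 111125 × 0.759456 = 472.6 m.
Distance = √(ΔE² + ΔN²) = √(472.6² + 471.2²) = 667.4 m.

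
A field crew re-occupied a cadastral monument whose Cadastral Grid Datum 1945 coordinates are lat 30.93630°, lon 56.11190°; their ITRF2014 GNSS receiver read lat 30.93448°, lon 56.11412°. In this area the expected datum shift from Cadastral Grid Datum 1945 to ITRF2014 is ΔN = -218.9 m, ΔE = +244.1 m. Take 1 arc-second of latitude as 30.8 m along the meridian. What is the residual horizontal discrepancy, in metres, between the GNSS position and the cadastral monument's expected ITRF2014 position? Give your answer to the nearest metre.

37 m

Observed coordinate differences: Δφ = -0.00182°, Δλ = +0.00222°.
Converting to metres (1° lat = 110880 m, cos φ = 0.857739): observed ΔN = -201.8 m, observed ΔE = 211.1 m.
Subtracting the expected shift leaves a residual of -201.8 − (-218.9) = 17.1 m north and 211.1 − (244.1) = -33.0 m east.
Residual distance = √(17.1² + (-33.0)²) = 37.1 m.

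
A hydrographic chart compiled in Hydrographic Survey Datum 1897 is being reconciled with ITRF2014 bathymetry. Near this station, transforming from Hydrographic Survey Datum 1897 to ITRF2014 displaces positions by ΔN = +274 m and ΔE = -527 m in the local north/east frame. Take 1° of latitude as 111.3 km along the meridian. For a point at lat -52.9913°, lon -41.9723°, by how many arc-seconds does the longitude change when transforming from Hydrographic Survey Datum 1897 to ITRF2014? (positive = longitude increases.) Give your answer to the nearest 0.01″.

Δλ = -28.32″

At latitude -52.9913°, cos φ = 0.601936.
1° of longitude at this latitude = 111.3 × cos φ = 67.00 km, so Δλ = -527.0 / 66995.5 = -0.0078662° = -28.318″.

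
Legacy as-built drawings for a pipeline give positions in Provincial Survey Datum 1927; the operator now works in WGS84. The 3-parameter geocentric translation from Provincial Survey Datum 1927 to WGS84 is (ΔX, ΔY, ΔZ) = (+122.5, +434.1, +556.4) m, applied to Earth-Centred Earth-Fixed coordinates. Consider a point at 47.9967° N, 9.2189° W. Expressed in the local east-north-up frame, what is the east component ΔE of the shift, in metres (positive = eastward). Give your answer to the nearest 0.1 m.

The local east axis at (φ, λ) is (−sin λ, cos λ, 0), so ΔE = −sin(-9.2189°)·122.5 + cos(-9.2189°)·434.1 = 448.12 m.

ΔE = 448.1 m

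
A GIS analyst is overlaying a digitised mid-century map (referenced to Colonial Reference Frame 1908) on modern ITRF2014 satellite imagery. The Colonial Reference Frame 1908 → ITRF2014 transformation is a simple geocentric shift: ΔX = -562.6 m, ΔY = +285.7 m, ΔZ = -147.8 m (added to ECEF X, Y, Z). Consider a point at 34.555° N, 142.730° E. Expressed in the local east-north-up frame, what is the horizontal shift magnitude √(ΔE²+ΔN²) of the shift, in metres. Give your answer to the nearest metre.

At φ = 34.555°, λ = 142.730°: sin φ = 0.567197, cos φ = 0.823582, sin λ = 0.605572, cos λ = -0.795791.
ΔE = −sin λ·ΔX + cos λ·ΔY = −(0.605572)·(-562.6) + (-0.795791)·(285.7) = 113.34 m.
ΔN = −sin φ cos λ·ΔX − sin φ sin λ·ΔY + cos φ·ΔZ = −(0.567197)(-0.795791)(-562.6) − (0.567197)(0.605572)(285.7) + (0.823582)(-147.8) = -473.80 m.
Horizontal magnitude = √(ΔE² + ΔN²) = √(113.34² + (-473.80)²) = 487.17 m.

487 m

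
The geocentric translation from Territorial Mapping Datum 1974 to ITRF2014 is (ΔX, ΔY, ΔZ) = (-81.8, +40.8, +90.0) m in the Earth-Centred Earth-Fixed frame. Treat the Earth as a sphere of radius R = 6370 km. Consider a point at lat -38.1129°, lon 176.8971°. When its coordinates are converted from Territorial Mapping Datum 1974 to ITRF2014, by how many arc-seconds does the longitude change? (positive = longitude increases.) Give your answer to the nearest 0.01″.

Δλ = -1.49″

sin φ = -0.617213, cos φ = 0.786796, sin λ = 0.054129, cos λ = -0.998534.
East component: ΔE = −sin λ·ΔX + cos λ·ΔY = −(0.054129)(-81.8) + (-0.998534)(40.8) = -36.31 m.
1° of latitude spans πR/180 = 111177 m; at latitude φ, 1° of longitude spans that × cos φ = 87474.0 m, so Δλ = -36.31 / 87474.0 × 3600 = -1.494″.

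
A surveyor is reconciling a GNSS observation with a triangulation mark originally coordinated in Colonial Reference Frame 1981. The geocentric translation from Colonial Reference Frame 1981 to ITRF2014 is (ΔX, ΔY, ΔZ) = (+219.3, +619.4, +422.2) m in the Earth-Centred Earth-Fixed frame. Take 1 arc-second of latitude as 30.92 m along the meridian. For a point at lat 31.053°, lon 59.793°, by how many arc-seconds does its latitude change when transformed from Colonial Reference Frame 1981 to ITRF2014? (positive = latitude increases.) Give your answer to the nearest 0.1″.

sin φ = 0.515831, cos φ = 0.856691, sin λ = 0.864213, cos λ = 0.503126.
North component: ΔN = −sin φ cos λ·ΔX − sin φ sin λ·ΔY + cos φ·ΔZ = −(0.515831)(0.503126)(219.3) − (0.515831)(0.864213)(619.4) + (0.856691)(422.2) = 28.66 m.
1° of latitude spans 3600 × 30.92 = 111312 m, so Δφ = 28.66 / 111312 × 3600 = 0.927″.

Δφ = 0.9″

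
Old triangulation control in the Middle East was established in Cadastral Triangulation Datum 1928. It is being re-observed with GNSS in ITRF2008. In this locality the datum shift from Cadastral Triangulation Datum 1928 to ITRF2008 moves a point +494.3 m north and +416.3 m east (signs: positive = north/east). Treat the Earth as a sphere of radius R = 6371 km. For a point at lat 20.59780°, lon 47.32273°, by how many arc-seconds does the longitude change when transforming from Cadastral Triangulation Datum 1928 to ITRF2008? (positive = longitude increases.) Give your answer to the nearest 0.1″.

Δλ = 14.4″

At latitude 20.59780°, cos φ = 0.936073.
One radian of longitude at latitude φ spans R cos φ, so Δλ = ΔE / (R cos φ) = 416.3 / (6371000 × 0.936073) = 6.9805e-05 rad = 14.398″.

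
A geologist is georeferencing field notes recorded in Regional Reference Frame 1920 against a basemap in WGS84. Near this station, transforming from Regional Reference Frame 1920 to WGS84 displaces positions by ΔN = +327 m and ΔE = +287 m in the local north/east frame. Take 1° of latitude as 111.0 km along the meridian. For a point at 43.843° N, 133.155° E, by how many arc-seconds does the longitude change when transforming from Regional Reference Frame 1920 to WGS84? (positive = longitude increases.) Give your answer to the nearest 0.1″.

At latitude 43.843°, cos φ = 0.721241.
1° of longitude at this latitude = 111.0 × cos φ = 80.06 km, so Δλ = 287.0 / 80057.7 = 0.0035849° = 12.906″.

Δλ = 12.9″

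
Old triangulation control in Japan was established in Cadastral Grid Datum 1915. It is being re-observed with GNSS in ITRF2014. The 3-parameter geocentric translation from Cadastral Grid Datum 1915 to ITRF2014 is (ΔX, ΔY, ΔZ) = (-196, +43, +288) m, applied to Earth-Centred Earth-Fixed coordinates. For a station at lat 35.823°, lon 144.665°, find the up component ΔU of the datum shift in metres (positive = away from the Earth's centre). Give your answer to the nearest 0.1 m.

At φ = 35.823°, λ = 144.665°: sin φ = 0.585283, cos φ = 0.810829, sin λ = 0.578356, cos λ = -0.815784.
ΔU = cos φ cos λ·ΔX + cos φ sin λ·ΔY + sin φ·ΔZ = (0.810829)(-0.815784)(-196) + (0.810829)(0.578356)(43) + (0.585283)(288) = 318.37 m.

ΔU = 318.4 m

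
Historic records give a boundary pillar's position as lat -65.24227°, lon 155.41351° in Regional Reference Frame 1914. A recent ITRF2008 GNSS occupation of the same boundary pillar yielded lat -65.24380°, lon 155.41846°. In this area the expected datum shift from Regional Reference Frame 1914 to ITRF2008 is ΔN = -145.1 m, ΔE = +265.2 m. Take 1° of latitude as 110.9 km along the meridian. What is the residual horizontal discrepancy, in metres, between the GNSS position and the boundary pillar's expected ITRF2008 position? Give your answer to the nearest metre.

Observed coordinate differences: Δφ = -0.00153°, Δλ = +0.00495°.
Converting to metres (1° lat = 110900 m, cos φ = 0.418782): observed ΔN = -169.7 m, observed ΔE = 229.9 m.
Subtracting the expected shift leaves a residual of -169.7 − (-145.1) = -24.6 m north and 229.9 − (265.2) = -35.3 m east.
Residual distance = √((-24.6)² + (-35.3)²) = 43.0 m.

43 m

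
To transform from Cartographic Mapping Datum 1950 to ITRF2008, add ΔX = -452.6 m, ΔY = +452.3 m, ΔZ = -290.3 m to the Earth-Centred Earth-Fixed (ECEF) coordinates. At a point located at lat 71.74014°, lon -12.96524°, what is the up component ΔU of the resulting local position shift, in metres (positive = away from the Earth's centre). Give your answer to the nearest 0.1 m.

ΔU = -445.7 m

At φ = 71.74014°, λ = -12.96524°: sin φ = 0.949645, cos φ = 0.313327, sin λ = -0.224360, cos λ = 0.974506.
ΔU = cos φ cos λ·ΔX + cos φ sin λ·ΔY + sin φ·ΔZ = (0.313327)(0.974506)(-452.6) + (0.313327)(-0.224360)(452.3) + (0.949645)(-290.3) = -445.67 m.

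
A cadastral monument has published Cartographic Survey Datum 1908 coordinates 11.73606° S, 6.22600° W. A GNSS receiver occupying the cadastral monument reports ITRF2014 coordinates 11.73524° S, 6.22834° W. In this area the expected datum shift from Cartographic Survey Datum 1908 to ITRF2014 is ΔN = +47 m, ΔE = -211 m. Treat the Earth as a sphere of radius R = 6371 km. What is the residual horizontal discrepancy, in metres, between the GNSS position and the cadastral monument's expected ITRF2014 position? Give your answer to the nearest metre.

Observed coordinate differences: Δφ = +0.00082°, Δλ = -0.00234°.
Converting to metres (1° lat = 111195 m, cos φ = 0.979095): observed ΔN = 91.2 m, observed ΔE = -254.8 m.
Subtracting the expected shift leaves a residual of 91.2 − (47) = 44.2 m north and -254.8 − (-211) = -43.8 m east.
Residual distance = √(44.2² + (-43.8)²) = 62.2 m.

62 m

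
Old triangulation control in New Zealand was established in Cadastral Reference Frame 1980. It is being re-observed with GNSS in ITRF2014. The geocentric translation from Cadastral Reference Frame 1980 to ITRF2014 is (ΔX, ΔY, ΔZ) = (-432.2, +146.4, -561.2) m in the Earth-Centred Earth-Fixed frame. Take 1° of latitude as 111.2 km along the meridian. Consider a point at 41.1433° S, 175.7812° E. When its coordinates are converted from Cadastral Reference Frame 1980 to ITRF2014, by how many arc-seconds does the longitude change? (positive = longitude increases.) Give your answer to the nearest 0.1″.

sin φ = -0.657945, cos φ = 0.753066, sin λ = 0.073565, cos λ = -0.997290.
East component: ΔE = −sin λ·ΔX + cos λ·ΔY = −(0.073565)(-432.2) + (-0.997290)(146.4) = -114.21 m.
1° of latitude spans 111200 m; at latitude φ, 1° of longitude spans that × cos φ = 83741.0 m, so Δλ = -114.21 / 83741.0 × 3600 = -4.910″.

Δλ = -4.9″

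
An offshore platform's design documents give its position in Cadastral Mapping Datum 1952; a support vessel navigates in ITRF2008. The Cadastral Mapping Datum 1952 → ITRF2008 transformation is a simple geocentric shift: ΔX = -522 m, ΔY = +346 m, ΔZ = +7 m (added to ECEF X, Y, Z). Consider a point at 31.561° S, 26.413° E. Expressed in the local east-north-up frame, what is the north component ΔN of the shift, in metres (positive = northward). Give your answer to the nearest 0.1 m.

ΔN = -158.2 m

At φ = -31.561°, λ = 26.413°: sin φ = -0.523406, cos φ = 0.852083, sin λ = 0.444838, cos λ = 0.895611.
ΔN = −sin φ cos λ·ΔX − sin φ sin λ·ΔY + cos φ·ΔZ = −(-0.523406)(0.895611)(-522) − (-0.523406)(0.444838)(346) + (0.852083)(7) = -158.17 m.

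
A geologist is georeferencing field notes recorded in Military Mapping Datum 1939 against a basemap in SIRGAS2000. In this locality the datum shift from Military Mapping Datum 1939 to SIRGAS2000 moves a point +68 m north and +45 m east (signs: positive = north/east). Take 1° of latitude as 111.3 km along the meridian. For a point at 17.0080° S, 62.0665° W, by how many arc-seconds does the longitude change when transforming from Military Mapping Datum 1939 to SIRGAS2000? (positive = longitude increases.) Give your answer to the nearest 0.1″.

At latitude -17.0080°, cos φ = 0.956264.
1° of longitude at this latitude = 111.3 × cos φ = 106.43 km, so Δλ = 45.0 / 106432.2 = 0.0004228° = 1.522″.

Δλ = 1.5″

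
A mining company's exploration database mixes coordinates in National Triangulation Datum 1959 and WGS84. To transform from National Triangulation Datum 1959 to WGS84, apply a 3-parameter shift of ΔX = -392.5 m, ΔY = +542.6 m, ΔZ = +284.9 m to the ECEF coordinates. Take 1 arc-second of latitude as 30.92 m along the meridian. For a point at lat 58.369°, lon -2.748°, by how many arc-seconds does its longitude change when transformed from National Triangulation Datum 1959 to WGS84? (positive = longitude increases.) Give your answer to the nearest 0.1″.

sin φ = 0.851443, cos φ = 0.524447, sin λ = -0.047943, cos λ = 0.998850.
East component: ΔE = −sin λ·ΔX + cos λ·ΔY = −(-0.047943)(-392.5) + (0.998850)(542.6) = 523.16 m.
1° of latitude spans 3600 × 30.92 = 111312 m; at latitude φ, 1° of longitude spans that × cos φ = 58377.2 m, so Δλ = 523.16 / 58377.2 × 3600 = 32.262″.

Δλ = 32.3″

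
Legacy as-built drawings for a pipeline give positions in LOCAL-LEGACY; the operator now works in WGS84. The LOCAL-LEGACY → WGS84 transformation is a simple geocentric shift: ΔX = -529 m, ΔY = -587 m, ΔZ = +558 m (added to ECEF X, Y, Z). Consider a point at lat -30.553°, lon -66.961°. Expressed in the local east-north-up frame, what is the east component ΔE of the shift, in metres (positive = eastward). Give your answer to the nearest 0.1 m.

At φ = -30.553°, λ = -66.961°: sin φ = -0.508335, cos φ = 0.861159, sin λ = -0.920239, cos λ = 0.391358.
ΔE = −sin λ·ΔX + cos λ·ΔY = −(-0.920239)·(-529) + (0.391358)·(-587) = -716.53 m.

ΔE = -716.5 m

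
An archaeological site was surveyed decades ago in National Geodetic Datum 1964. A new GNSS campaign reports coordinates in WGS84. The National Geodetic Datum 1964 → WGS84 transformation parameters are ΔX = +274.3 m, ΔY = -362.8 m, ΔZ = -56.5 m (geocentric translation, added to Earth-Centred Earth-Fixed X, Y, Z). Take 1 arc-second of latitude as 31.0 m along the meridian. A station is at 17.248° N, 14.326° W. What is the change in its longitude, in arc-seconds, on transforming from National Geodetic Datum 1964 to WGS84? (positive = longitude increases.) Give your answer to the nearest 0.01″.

Δλ = -9.58″

sin φ = 0.296508, cos φ = 0.955030, sin λ = -0.247439, cos λ = 0.968904.
East component: ΔE = −sin λ·ΔX + cos λ·ΔY = −(-0.247439)(274.3) + (0.968904)(-362.8) = -283.65 m.
1° of latitude spans 3600 × 31.00 = 111600 m; at latitude φ, 1° of longitude spans that × cos φ = 106581.4 m, so Δλ = -283.65 / 106581.4 × 3600 = -9.581″.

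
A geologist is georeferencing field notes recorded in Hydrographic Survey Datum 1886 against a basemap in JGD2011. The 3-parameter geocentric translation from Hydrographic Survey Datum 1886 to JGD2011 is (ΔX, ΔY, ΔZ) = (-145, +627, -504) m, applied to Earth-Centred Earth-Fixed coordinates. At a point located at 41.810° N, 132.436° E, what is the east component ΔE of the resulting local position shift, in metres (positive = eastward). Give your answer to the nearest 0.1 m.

ΔE = -316.1 m

At φ = 41.810°, λ = 132.436°: sin φ = 0.666663, cos φ = 0.745360, sin λ = 0.738032, cos λ = -0.674766.
ΔE = −sin λ·ΔX + cos λ·ΔY = −(0.738032)·(-145) + (-0.674766)·(627) = -316.06 m.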